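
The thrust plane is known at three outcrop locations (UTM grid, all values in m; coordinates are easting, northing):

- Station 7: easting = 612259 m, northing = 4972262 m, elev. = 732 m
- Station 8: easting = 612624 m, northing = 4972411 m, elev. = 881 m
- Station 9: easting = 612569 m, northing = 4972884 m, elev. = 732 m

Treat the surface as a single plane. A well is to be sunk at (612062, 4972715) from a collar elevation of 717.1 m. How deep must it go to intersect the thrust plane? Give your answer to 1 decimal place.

201.8 m

Two edge vectors: Station 7→Station 8 = (365, 149, 149), Station 7→Station 9 = (310, 622, 0).
Normal n = (Station 7→Station 8) × (Station 7→Station 9) = (-92678, 46190, 180840).
So ∂z/∂easting = −n_x/n_z = 0.512486176 and ∂z/∂northing = −n_y/n_z = −0.255419155.
Intercept c from Station 7: 732 − 313774.27 + 1270010.96 = 956968.69.
At (612062, 4972715): z_contact = 313673.31 − 1270126.66 + 956968.69 = 515.34 m.
Depth below ground = 717.1 − 515.34 = 201.8 m.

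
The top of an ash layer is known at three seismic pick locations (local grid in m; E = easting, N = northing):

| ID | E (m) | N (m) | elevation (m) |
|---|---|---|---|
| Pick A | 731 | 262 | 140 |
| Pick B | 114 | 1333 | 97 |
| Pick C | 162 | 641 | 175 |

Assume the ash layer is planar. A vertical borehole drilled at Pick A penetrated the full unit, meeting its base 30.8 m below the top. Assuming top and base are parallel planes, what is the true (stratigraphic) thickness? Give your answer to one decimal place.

30.3 m

Let the plane be z = a·E + b·N + c.
Pick B−Pick A: −617a + 1071b = −43;  Pick C−Pick A: −569a + 379b = 35.
Solving gives a = −0.14321, b = −0.12265.
|∇z| = √(a²+b²) = 0.18855, so dip δ = arctan(0.18855) = 10.68°.
True thickness = vertical thickness × cos δ = 30.8 × cos 10.68° = 30.3 m.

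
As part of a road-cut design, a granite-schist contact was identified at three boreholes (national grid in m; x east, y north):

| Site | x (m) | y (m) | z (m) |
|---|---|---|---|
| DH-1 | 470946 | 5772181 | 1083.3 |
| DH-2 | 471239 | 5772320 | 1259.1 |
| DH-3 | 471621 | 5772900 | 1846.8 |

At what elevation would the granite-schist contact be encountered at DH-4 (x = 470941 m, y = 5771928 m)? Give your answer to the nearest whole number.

855 m

Two edge vectors: DH-1→DH-2 = (293, 139, 175.8), DH-1→DH-3 = (675, 719, 763.5).
Normal n = (DH-1→DH-2) × (DH-1→DH-3) = (-20273.7, -105040.5, 116842).
So ∂z/∂x = −n_x/n_z = 0.17351380 and ∂z/∂y = −n_y/n_z = 0.89899608.
Intercept c from DH-1: 1083.3 − 81715.63 − 5189168.09 = −5269800.43.
At (470941, 5771928): z = 81714.8 + 5188940.6 − 5269800.43 = 855.0 m.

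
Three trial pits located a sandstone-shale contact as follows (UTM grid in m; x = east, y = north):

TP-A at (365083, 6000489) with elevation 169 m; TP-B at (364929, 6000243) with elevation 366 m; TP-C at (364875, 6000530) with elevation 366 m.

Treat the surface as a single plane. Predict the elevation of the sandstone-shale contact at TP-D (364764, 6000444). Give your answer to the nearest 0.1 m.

491.1 m

Let the plane be z = a·x + b·y + c.
TP-B−TP-A: −154a − 246b = 197;  TP-C−TP-A: −208a + 41b = 197.
Solving gives a = −0.983594864, b = −0.185066630.
Then c = 169 − a·365083 − b·6000489 = 1469753.04.
At (364764, 6000444): z = −358780.0 − 1110481.9 + 1469753.04 = 491.1 m.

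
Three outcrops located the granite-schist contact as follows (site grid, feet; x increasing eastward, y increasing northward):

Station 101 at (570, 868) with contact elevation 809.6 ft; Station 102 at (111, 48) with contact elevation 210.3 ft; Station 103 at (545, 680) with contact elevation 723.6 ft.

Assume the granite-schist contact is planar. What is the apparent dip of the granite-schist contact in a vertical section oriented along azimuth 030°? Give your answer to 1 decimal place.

Let the plane be z = a·x + b·y + c.
Station 102−Station 101: −459a − 820b = −599.3;  Station 103−Station 101: −25a − 188b = −86.
Solving gives a = 0.64063, b = 0.37226.
Unit vector along 030° is (sin 30°, cos 30°) = (0.5000, 0.8660).
Slope in that direction = a·(0.5000) + b·(0.8660) = 0.64270.
Apparent dip = arctan|0.64270| = 32.7° (true dip is 36.5°, so apparent ≤ true as expected).

32.7°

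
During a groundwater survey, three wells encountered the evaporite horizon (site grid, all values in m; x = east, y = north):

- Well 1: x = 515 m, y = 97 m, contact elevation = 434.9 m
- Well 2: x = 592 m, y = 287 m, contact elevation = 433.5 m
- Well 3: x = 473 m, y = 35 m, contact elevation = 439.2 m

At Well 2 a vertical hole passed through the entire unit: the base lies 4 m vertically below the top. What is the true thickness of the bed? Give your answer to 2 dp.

3.89 m

Two edge vectors: Well 1→Well 2 = (77, 190, -1.4), Well 1→Well 3 = (-42, -62, 4.3).
Normal n = (Well 1→Well 2) × (Well 1→Well 3) = (730.2, -272.3, 3206).
So ∂z/∂x = −n_x/n_z = −0.22776 and ∂z/∂y = −n_y/n_z = 0.08493.
|∇z| = √(a²+b²) = 0.24308, so dip δ = arctan(0.24308) = 13.66°.
True thickness = vertical thickness × cos δ = 4 × cos 13.66° = 3.89 m.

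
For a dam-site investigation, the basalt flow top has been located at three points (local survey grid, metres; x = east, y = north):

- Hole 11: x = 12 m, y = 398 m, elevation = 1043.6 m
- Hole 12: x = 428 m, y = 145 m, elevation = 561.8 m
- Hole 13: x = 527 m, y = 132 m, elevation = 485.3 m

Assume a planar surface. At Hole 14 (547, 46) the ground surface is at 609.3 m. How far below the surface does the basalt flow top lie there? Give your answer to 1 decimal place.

Two edge vectors: Hole 11→Hole 12 = (416, -253, -481.8), Hole 11→Hole 13 = (515, -266, -558.3).
Normal n = (Hole 11→Hole 12) × (Hole 11→Hole 13) = (13091.1, -15874.2, 19639).
So ∂z/∂x = −n_x/n_z = −0.66659 and ∂z/∂y = −n_y/n_z = 0.80830.
Intercept c from Hole 11: 1043.6 + 8.00 − 321.70 = 729.90.
At (547, 46): z_contact = −364.62 + 37.18 + 729.90 = 402.45 m.
Depth below ground = 609.3 − 402.45 = 206.8 m.

206.8 m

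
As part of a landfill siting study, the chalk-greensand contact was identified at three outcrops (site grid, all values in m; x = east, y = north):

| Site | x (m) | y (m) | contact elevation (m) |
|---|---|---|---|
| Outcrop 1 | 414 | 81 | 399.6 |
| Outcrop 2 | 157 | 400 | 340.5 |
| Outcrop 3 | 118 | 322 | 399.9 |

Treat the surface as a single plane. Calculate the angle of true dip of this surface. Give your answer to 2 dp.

34.92°

Let the plane be z = a·x + b·y + c.
Outcrop 2−Outcrop 1: −257a + 319b = −59.1;  Outcrop 3−Outcrop 1: −296a + 241b = 0.3.
Solving gives a = −0.44137, b = −0.54085.
Gradient magnitude |∇z| = √(a² + b²) = √(0.19481 + 0.29252) = 0.69809.
True dip = arctan(0.69809) = 34.92°, dipping toward NE (azimuth ≈ 039°).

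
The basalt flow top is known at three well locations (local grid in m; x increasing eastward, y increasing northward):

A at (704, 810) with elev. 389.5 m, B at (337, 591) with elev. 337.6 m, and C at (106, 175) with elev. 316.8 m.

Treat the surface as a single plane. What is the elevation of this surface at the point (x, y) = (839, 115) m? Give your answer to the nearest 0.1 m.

441.7 m

Let the plane be z = a·x + b·y + c.
B−A: −367a − 219b = −51.9;  C−A: −598a − 635b = −72.7.
Solving gives a = 0.16688, b = −0.04266.
Then c = 389.5 − a·704 − b·810 = 306.58.
At (839, 115): z = 140.0 − 4.9 + 306.58 = 441.7 m.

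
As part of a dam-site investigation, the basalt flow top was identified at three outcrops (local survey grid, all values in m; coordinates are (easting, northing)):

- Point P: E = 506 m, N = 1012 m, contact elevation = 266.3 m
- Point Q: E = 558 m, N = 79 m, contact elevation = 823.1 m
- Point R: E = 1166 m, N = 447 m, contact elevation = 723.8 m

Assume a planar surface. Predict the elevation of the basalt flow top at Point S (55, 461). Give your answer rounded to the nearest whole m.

503 m

Let the plane be z = a·E + b·N + c.
Point Q−Point P: 52a − 933b = 556.8;  Point R−Point P: 660a − 565b = 457.5.
Solving gives a = 0.19143, b = −0.58612.
Then c = 266.3 − a·506 − b·1012 = 762.58.
At (55, 461): z = 10.5 − 270.2 + 762.58 = 502.9 m.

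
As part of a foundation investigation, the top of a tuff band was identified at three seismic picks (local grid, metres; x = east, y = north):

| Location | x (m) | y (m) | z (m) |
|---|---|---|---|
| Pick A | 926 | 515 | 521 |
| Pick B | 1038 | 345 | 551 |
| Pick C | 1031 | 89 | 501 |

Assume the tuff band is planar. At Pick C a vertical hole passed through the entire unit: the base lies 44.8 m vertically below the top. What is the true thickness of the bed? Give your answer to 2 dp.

Two edge vectors: Pick A→Pick B = (112, -170, 30), Pick A→Pick C = (105, -426, -20).
Normal n = (Pick A→Pick B) × (Pick A→Pick C) = (16180, 5390, -29862).
So ∂z/∂x = −n_x/n_z = 0.54183 and ∂z/∂y = −n_y/n_z = 0.18050.
|∇z| = √(a²+b²) = 0.57110, so dip δ = arctan(0.57110) = 29.73°.
True thickness = vertical thickness × cos δ = 44.8 × cos 29.73° = 38.90 m.

38.90 m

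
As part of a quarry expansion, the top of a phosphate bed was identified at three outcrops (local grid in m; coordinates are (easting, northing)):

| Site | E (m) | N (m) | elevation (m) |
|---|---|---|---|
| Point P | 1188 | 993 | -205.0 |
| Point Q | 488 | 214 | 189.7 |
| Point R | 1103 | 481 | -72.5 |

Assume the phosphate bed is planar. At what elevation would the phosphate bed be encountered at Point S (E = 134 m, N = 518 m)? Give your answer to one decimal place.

Two edge vectors: Point P→Point Q = (-700, -779, 394.7), Point P→Point R = (-85, -512, 132.5).
Normal n = (Point P→Point Q) × (Point P→Point R) = (98868.9, 59200.5, 292185).
So ∂z/∂E = −n_x/n_z = −0.338378 and ∂z/∂N = −n_y/n_z = −0.202613.
Intercept c from Point P: -205 + 401.99 + 201.19 = 398.19.
At (134, 518): z = −45.3 − 105.0 + 398.19 = 247.9 m.

247.9 m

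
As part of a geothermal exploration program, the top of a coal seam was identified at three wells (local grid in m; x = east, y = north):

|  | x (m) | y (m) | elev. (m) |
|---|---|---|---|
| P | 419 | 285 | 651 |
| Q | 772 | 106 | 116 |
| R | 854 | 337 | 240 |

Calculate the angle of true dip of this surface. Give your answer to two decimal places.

Two edge vectors: P→Q = (353, -179, -535), P→R = (435, 52, -411).
Normal n = (P→Q) × (P→R) = (101389, -87642, 96221).
So ∂z/∂x = −n_x/n_z = −1.05371 and ∂z/∂y = −n_y/n_z = 0.91084.
Gradient magnitude |∇z| = √(a² + b²) = √(1.11030 + 0.82963) = 1.39282.
True dip = arctan(1.39282) = 54.32°, dipping toward SE (azimuth ≈ 131°).

54.32°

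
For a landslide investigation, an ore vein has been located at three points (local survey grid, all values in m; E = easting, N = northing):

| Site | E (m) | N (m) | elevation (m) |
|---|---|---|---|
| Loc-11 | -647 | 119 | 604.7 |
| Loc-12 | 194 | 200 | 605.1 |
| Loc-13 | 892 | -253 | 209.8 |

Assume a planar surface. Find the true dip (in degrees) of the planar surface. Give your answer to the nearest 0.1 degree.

Two edge vectors: Loc-11→Loc-12 = (841, 81, 0.4), Loc-11→Loc-13 = (1539, -372, -394.9).
Normal n = (Loc-11→Loc-12) × (Loc-11→Loc-13) = (-31838.1, 332726.5, -437511).
So ∂z/∂E = −n_x/n_z = −0.07277 and ∂z/∂N = −n_y/n_z = 0.76050.
Gradient magnitude |∇z| = √(a² + b²) = √(0.00530 + 0.57836) = 0.76397.
True dip = arctan(0.76397) = 37.4°, dipping toward S (azimuth ≈ 175°).

37.4°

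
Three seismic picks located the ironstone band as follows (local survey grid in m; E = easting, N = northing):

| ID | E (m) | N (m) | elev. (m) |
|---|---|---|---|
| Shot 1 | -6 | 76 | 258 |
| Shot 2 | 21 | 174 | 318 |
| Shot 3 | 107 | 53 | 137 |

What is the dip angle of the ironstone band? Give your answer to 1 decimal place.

Two edge vectors: Shot 1→Shot 2 = (27, 98, 60), Shot 1→Shot 3 = (113, -23, -121).
Normal n = (Shot 1→Shot 2) × (Shot 1→Shot 3) = (-10478, 10047, -11695).
So ∂z/∂E = −n_x/n_z = −0.89594 and ∂z/∂N = −n_y/n_z = 0.85909.
Gradient magnitude |∇z| = √(a² + b²) = √(0.80271 + 0.73803) = 1.24126.
True dip = arctan(1.24126) = 51.1°, dipping toward SE (azimuth ≈ 134°).

51.1°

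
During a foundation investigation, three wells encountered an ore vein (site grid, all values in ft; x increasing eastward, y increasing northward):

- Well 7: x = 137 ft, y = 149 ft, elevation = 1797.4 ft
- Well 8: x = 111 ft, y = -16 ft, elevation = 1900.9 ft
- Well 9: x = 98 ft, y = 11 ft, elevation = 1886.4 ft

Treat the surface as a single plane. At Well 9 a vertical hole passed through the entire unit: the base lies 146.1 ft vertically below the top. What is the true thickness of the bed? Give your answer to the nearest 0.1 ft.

Let the plane be z = a·x + b·y + c.
Well 8−Well 7: −26a − 165b = 103.5;  Well 9−Well 7: −39a − 138b = 89.
Solving gives a = −0.14120, b = −0.60502.
|∇z| = √(a²+b²) = 0.62128, so dip δ = arctan(0.62128) = 31.85°.
True thickness = vertical thickness × cos δ = 146.1 × cos 31.85° = 124.1 ft.

124.1 ft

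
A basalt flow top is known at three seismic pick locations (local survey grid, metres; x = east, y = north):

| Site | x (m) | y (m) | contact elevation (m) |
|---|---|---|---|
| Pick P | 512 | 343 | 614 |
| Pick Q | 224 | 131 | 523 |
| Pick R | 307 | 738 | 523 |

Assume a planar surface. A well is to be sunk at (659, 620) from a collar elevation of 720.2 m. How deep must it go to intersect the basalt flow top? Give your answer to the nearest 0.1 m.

Two edge vectors: Pick P→Pick Q = (-288, -212, -91), Pick P→Pick R = (-205, 395, -91).
Normal n = (Pick P→Pick Q) × (Pick P→Pick R) = (55237, -7553, -157220).
So ∂z/∂x = −n_x/n_z = 0.35134 and ∂z/∂y = −n_y/n_z = −0.04804.
Intercept c from Pick P: 614 − 179.88 + 16.48 = 450.59.
At (659, 620): z_contact = 231.53 − 29.79 + 450.59 = 652.34 m.
Depth below ground = 720.2 − 652.34 = 67.9 m.

67.9 m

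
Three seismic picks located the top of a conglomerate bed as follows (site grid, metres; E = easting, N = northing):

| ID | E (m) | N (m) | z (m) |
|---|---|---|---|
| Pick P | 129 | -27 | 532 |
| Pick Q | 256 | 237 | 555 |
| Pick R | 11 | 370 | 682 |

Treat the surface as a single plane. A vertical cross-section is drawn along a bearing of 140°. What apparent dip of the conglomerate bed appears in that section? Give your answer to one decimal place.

24.0°

Let the plane be z = a·E + b·N + c.
Pick Q−Pick P: 127a + 264b = 23;  Pick R−Pick P: −118a + 397b = 150.
Solving gives a = −0.37353, b = 0.26681.
Unit vector along 140° is (sin 140°, cos 140°) = (0.6428, -0.7660).
Slope in that direction = a·(0.6428) + b·(-0.7660) = −0.44449.
Apparent dip = arctan|0.44449| = 24.0° (true dip is 24.7°, so apparent ≤ true as expected).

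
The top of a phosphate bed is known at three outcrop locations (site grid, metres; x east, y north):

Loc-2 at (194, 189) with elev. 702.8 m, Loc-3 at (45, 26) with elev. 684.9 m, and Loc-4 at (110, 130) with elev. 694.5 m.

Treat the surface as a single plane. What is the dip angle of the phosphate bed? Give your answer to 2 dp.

Let the plane be z = a·x + b·y + c.
Loc-3−Loc-2: −149a − 163b = −17.9;  Loc-4−Loc-2: −84a − 59b = −8.3.
Solving gives a = 0.06056, b = 0.05446.
Gradient magnitude |∇z| = √(a² + b²) = √(0.00367 + 0.00297) = 0.08144.
True dip = arctan(0.08144) = 4.66°, dipping toward SW (azimuth ≈ 228°).

4.66°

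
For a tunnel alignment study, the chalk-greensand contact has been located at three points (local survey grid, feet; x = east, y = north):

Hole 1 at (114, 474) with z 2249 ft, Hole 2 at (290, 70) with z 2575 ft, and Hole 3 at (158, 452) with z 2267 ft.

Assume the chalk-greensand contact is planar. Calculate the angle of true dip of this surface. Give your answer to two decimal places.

38.79°

Let the plane be z = a·x + b·y + c.
Hole 2−Hole 1: 176a − 404b = 326;  Hole 3−Hole 1: 44a − 22b = 18.
Solving gives a = 0.00719, b = −0.80380.
Gradient magnitude |∇z| = √(a² + b²) = √(0.00005 + 0.64609) = 0.80383.
True dip = arctan(0.80383) = 38.79°, dipping toward N (azimuth ≈ 359°).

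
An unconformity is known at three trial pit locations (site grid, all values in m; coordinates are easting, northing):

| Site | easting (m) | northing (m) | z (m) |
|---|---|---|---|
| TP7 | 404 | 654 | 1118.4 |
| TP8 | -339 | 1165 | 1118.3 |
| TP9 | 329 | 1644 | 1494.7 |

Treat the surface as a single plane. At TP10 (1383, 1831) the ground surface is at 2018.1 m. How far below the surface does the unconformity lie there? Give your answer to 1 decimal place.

157.6 m

Two edge vectors: TP7→TP8 = (-743, 511, -0.1), TP7→TP9 = (-75, 990, 376.3).
Normal n = (TP7→TP8) × (TP7→TP9) = (192388.3, 279598.4, -697245).
So ∂z/∂easting = −n_x/n_z = 0.275926 and ∂z/∂northing = −n_y/n_z = 0.401005.
Intercept c from TP7: 1118.4 − 111.47 − 262.26 = 744.67.
At (1383, 1831): z_contact = 381.61 + 734.24 + 744.67 = 1860.51 m.
Depth below ground = 2018.1 − 1860.51 = 157.6 m.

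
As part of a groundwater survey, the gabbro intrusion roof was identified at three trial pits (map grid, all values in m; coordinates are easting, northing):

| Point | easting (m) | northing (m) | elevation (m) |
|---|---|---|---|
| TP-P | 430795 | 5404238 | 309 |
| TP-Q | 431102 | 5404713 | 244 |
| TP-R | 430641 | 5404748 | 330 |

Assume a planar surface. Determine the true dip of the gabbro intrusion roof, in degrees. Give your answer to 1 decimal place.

Two edge vectors: TP-P→TP-Q = (307, 475, -65), TP-P→TP-R = (-154, 510, 21).
Normal n = (TP-P→TP-Q) × (TP-P→TP-R) = (43125, 3563, 229720).
So ∂z/∂easting = −n_x/n_z = −0.18773 and ∂z/∂northing = −n_y/n_z = −0.01551.
Gradient magnitude |∇z| = √(a² + b²) = √(0.03524 + 0.00024) = 0.18837.
True dip = arctan(0.18837) = 10.7°, dipping toward E (azimuth ≈ 085°).

10.7°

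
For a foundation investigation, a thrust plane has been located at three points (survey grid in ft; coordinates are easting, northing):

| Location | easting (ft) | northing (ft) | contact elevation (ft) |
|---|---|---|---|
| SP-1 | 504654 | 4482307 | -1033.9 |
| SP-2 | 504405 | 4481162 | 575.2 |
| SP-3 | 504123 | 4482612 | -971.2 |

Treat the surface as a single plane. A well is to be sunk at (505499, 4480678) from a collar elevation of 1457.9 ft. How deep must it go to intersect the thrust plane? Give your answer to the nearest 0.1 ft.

Let the plane be z = a·easting + b·northing + c.
SP-2−SP-1: −249a − 1145b = 1609.1;  SP-3−SP-1: −531a + 305b = 62.7.
Solving gives a = −0.822538527, b = −1.226452320.
Then c = -1033.9 − a·504654 − b·4482307 = 5911399.28.
At (505499, 4480678): z_contact = −415792.40 − 5495337.93 + 5911399.28 = 268.95 ft.
Depth below ground = 1457.9 − 268.95 = 1189.0 ft.

1189.0 ft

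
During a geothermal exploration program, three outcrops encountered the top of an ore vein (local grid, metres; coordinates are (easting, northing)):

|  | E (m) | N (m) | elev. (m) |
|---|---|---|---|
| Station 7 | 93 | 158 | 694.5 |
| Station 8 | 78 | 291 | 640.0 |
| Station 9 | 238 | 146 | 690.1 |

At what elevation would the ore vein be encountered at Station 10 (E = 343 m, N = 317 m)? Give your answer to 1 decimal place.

Let the plane be z = a·E + b·N + c.
Station 8−Station 7: −15a + 133b = −54.5;  Station 9−Station 7: 145a − 12b = −4.4.
Solving gives a = −0.06486, b = −0.41709.
Then c = 694.5 − a·93 − b·158 = 766.43.
At (343, 317): z = −22.2 − 132.2 + 766.43 = 612.0 m.

612.0 m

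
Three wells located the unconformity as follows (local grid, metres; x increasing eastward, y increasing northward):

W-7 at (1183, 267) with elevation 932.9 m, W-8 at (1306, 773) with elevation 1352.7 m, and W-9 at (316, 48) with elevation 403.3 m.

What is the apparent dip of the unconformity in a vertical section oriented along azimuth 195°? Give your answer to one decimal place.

39.1°

Two edge vectors: W-7→W-8 = (123, 506, 419.8), W-7→W-9 = (-867, -219, -529.6).
Normal n = (W-7→W-8) × (W-7→W-9) = (-176041.4, -298825.8, 411765).
So ∂z/∂x = −n_x/n_z = 0.42753 and ∂z/∂y = −n_y/n_z = 0.72572.
Unit vector along 195° is (sin 195°, cos 195°) = (-0.2588, -0.9659).
Slope in that direction = a·(-0.2588) + b·(-0.9659) = −0.81164.
Apparent dip = arctan|0.81164| = 39.1° (true dip is 40.1°, so apparent ≤ true as expected).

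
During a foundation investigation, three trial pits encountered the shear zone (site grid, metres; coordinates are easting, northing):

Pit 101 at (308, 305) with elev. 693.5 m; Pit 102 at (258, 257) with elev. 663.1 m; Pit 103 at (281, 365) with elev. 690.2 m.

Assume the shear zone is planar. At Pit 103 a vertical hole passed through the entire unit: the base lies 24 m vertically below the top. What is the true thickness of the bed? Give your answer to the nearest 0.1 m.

21.6 m

Two edge vectors: Pit 101→Pit 102 = (-50, -48, -30.4), Pit 101→Pit 103 = (-27, 60, -3.3).
Normal n = (Pit 101→Pit 102) × (Pit 101→Pit 103) = (1982.4, 655.8, -4296).
So ∂z/∂easting = −n_x/n_z = 0.46145 and ∂z/∂northing = −n_y/n_z = 0.15265.
|∇z| = √(a²+b²) = 0.48605, so dip δ = arctan(0.48605) = 25.92°.
True thickness = vertical thickness × cos δ = 24 × cos 25.92° = 21.6 m.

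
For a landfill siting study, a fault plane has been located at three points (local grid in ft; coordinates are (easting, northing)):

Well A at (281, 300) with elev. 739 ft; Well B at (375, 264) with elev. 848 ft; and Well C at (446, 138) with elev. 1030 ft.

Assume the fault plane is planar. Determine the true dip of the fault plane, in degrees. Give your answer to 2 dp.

Two edge vectors: Well A→Well B = (94, -36, 109), Well A→Well C = (165, -162, 291).
Normal n = (Well A→Well B) × (Well A→Well C) = (7182, -9369, -9288).
So ∂z/∂E = −n_x/n_z = 0.77326 and ∂z/∂N = −n_y/n_z = −1.00872.
Gradient magnitude |∇z| = √(a² + b²) = √(0.59792 + 1.01752) = 1.27100.
True dip = arctan(1.27100) = 51.80°, dipping toward NW (azimuth ≈ 323°).

51.80°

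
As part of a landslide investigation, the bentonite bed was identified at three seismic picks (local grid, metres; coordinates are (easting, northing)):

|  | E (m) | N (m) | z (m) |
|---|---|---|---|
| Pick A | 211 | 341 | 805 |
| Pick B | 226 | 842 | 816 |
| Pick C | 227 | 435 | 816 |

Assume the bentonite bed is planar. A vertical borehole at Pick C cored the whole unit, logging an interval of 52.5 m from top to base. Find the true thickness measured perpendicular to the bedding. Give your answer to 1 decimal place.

Let the plane be z = a·E + b·N + c.
Pick B−Pick A: 15a + 501b = 11;  Pick C−Pick A: 16a + 94b = 11.
Solving gives a = 0.67772, b = 0.00167.
|∇z| = √(a²+b²) = 0.67772, so dip δ = arctan(0.67772) = 34.13°.
True thickness = vertical thickness × cos δ = 52.5 × cos 34.13° = 43.5 m.

43.5 m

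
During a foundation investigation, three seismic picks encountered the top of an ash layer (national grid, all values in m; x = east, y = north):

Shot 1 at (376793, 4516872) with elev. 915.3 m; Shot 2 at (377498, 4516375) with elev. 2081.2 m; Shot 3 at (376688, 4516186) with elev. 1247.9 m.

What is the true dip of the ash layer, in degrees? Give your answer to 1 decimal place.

Let the plane be z = a·x + b·y + c.
Shot 2−Shot 1: 705a − 497b = 1165.9;  Shot 3−Shot 1: −105a − 686b = 332.6.
Solving gives a = 1.18419, b = −0.66609.
Gradient magnitude |∇z| = √(a² + b²) = √(1.40230 + 0.44368) = 1.35867.
True dip = arctan(1.35867) = 53.6°, dipping toward WNW (azimuth ≈ 299°).

53.6°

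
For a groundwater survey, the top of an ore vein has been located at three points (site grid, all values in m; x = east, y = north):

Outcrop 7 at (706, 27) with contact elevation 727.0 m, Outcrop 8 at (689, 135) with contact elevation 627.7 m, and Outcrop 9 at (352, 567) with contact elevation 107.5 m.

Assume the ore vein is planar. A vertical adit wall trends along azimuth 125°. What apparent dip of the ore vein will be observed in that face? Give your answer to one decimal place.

Let the plane be z = a·x + b·y + c.
Outcrop 8−Outcrop 7: −17a + 108b = −99.3;  Outcrop 9−Outcrop 7: −354a + 540b = −619.5.
Solving gives a = 0.45725, b = −0.84747.
Unit vector along 125° is (sin 125°, cos 125°) = (0.8192, -0.5736).
Slope in that direction = a·(0.8192) + b·(-0.5736) = 0.86065.
Apparent dip = arctan|0.86065| = 40.7° (true dip is 43.9°, so apparent ≤ true as expected).

40.7°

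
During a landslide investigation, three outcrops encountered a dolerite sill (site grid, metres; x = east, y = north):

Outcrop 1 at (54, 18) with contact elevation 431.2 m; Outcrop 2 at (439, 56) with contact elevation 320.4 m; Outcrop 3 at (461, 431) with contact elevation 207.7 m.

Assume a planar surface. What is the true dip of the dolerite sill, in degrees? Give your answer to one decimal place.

21.1°

Let the plane be z = a·x + b·y + c.
Outcrop 2−Outcrop 1: 385a + 38b = −110.8;  Outcrop 3−Outcrop 1: 407a + 413b = −223.5.
Solving gives a = −0.25963, b = −0.28530.
Gradient magnitude |∇z| = √(a² + b²) = √(0.06741 + 0.08140) = 0.38575.
True dip = arctan(0.38575) = 21.1°, dipping toward NE (azimuth ≈ 042°).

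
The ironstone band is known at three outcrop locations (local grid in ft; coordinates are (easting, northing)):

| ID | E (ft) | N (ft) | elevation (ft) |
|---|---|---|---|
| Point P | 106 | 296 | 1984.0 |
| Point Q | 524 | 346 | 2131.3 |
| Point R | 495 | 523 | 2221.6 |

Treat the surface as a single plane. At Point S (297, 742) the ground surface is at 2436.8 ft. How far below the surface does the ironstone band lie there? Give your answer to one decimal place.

Let the plane be z = a·E + b·N + c.
Point Q−Point P: 418a + 50b = 147.3;  Point R−Point P: 389a + 227b = 237.6.
Solving gives a = 0.28577, b = 0.55699.
Then c = 1984 − a·106 − b·296 = 1788.84.
At (297, 742): z_contact = 84.87 + 413.29 + 1788.84 = 2287.00 ft.
Depth below ground = 2436.8 − 2287.00 = 149.8 ft.

149.8 ft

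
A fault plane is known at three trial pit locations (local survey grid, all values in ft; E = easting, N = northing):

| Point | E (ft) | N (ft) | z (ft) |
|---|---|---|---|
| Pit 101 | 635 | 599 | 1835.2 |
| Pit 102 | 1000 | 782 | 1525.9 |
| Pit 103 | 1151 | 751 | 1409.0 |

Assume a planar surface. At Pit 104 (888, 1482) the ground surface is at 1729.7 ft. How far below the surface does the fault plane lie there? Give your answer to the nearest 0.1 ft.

Let the plane be z = a·E + b·N + c.
Pit 102−Pit 101: 365a + 183b = −309.3;  Pit 103−Pit 101: 516a + 152b = −426.2.
Solving gives a = −0.795445, b = −0.103620.
Then c = 1835.2 − a·635 − b·599 = 2402.38.
At (888, 1482): z_contact = −706.36 − 153.57 + 2402.38 = 1542.46 ft.
Depth below ground = 1729.7 − 1542.46 = 187.2 ft.

187.2 ft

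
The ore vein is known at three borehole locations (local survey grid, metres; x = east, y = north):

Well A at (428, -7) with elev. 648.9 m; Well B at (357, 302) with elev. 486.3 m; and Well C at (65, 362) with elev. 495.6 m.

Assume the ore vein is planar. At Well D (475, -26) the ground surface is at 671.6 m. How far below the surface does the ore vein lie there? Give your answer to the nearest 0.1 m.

19.0 m

Let the plane be z = a·x + b·y + c.
Well B−Well A: −71a + 309b = −162.6;  Well C−Well A: −363a + 369b = −153.3.
Solving gives a = −0.14691, b = −0.55997.
Then c = 648.9 − a·428 − b·-7 = 707.86.
At (475, -26): z_contact = −69.78 + 14.56 + 707.86 = 652.63 m.
Depth below ground = 671.6 − 652.63 = 19.0 m.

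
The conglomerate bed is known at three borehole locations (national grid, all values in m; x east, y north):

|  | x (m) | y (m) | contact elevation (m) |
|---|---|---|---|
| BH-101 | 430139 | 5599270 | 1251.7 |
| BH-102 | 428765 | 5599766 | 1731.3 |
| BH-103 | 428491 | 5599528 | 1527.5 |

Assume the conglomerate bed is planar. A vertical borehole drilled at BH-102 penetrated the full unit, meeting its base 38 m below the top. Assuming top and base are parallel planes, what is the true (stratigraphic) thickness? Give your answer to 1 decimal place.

28.4 m

Two edge vectors: BH-101→BH-102 = (-1374, 496, 479.6), BH-101→BH-103 = (-1648, 258, 275.8).
Normal n = (BH-101→BH-102) × (BH-101→BH-103) = (13060, -411431.6, 462916).
So ∂z/∂x = −n_x/n_z = −0.02821 and ∂z/∂y = −n_y/n_z = 0.88878.
|∇z| = √(a²+b²) = 0.88923, so dip δ = arctan(0.88923) = 41.64°.
True thickness = vertical thickness × cos δ = 38 × cos 41.64° = 28.4 m.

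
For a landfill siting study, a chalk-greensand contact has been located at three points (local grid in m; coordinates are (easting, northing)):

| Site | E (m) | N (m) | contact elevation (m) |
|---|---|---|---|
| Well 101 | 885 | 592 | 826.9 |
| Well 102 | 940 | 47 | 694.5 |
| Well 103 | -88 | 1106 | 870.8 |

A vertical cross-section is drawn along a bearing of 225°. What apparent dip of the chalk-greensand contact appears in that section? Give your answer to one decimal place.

13.5°

Let the plane be z = a·E + b·N + c.
Well 102−Well 101: 55a − 545b = −132.4;  Well 103−Well 101: −973a + 514b = 43.9.
Solving gives a = 0.08790, b = 0.25181.
Unit vector along 225° is (sin 225°, cos 225°) = (-0.7071, -0.7071).
Slope in that direction = a·(-0.7071) + b·(-0.7071) = −0.24021.
Apparent dip = arctan|0.24021| = 13.5° (true dip is 14.9°, so apparent ≤ true as expected).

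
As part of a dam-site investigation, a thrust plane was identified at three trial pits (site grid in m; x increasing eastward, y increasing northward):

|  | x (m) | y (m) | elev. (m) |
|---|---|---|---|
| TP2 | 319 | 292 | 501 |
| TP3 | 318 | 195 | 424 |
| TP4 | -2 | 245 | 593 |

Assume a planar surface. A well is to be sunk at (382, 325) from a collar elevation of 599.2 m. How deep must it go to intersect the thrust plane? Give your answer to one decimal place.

97.3 m

Let the plane be z = a·x + b·y + c.
TP3−TP2: −1a − 97b = −77;  TP4−TP2: −321a − 47b = 92.
Solving gives a = −0.40344, b = 0.79797.
Then c = 501 − a·319 − b·292 = 396.69.
At (382, 325): z_contact = −154.11 + 259.34 + 396.69 = 501.92 m.
Depth below ground = 599.2 − 501.92 = 97.3 m.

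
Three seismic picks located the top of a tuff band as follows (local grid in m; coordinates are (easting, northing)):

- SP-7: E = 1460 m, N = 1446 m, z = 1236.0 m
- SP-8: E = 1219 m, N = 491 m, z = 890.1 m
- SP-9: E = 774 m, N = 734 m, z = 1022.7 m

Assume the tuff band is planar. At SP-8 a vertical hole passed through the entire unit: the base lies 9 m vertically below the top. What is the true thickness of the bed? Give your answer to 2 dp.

8.37 m

Let the plane be z = a·E + b·N + c.
SP-8−SP-7: −241a − 955b = −345.9;  SP-9−SP-7: −686a − 712b = −213.3.
Solving gives a = −0.08806, b = 0.38442.
|∇z| = √(a²+b²) = 0.39438, so dip δ = arctan(0.39438) = 21.52°.
True thickness = vertical thickness × cos δ = 9 × cos 21.52° = 8.37 m.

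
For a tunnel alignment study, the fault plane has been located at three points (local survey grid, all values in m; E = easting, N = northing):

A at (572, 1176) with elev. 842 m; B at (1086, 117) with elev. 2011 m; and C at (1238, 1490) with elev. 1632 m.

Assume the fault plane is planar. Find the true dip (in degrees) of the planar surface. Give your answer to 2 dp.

55.48°

Two edge vectors: A→B = (514, -1059, 1169), A→C = (666, 314, 790).
Normal n = (A→B) × (A→C) = (-1203676, 372494, 866690).
So ∂z/∂E = −n_x/n_z = 1.38882 and ∂z/∂N = −n_y/n_z = −0.42979.
Gradient magnitude |∇z| = √(a² + b²) = √(1.92882 + 0.18472) = 1.45380.
True dip = arctan(1.45380) = 55.48°, dipping toward WNW (azimuth ≈ 287°).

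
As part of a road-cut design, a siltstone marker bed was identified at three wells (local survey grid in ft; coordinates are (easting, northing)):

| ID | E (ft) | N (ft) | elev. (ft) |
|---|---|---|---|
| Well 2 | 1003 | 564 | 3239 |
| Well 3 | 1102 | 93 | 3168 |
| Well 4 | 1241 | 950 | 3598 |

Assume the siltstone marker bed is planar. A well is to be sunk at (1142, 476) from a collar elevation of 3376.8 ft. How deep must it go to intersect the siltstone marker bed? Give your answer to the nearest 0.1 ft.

Let the plane be z = a·E + b·N + c.
Well 3−Well 2: 99a − 471b = −71;  Well 4−Well 2: 238a + 386b = 359.
Solving gives a = 0.942593, b = 0.348868.
Then c = 3239 − a·1003 − b·564 = 2096.82.
At (1142, 476): z_contact = 1076.44 + 166.06 + 2096.82 = 3339.32 ft.
Depth below ground = 3376.8 − 3339.32 = 37.5 ft.

37.5 ft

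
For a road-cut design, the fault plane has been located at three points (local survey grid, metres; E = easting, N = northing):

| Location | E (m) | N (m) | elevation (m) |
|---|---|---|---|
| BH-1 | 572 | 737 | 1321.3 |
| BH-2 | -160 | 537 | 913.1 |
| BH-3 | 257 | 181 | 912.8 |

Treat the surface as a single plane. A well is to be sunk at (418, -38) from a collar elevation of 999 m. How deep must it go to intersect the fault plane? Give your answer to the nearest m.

127 m

Let the plane be z = a·E + b·N + c.
BH-2−BH-1: −732a − 200b = −408.2;  BH-3−BH-1: −315a − 556b = −408.5.
Solving gives a = 0.42227, b = 0.49547.
Then c = 1321.3 − a·572 − b·737 = 714.59.
At (418, -38): z_contact = 176.5 − 18.8 + 714.59 = 872.3 m.
Depth below ground = 999 − 872.3 = 127 m.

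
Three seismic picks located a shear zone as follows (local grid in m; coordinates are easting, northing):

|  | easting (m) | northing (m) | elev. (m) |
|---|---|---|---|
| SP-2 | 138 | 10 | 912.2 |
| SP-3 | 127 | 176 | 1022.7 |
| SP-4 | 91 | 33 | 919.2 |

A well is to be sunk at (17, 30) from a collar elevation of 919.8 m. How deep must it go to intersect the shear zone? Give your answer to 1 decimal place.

16.2 m

Two edge vectors: SP-2→SP-3 = (-11, 166, 110.5), SP-2→SP-4 = (-47, 23, 7).
Normal n = (SP-2→SP-3) × (SP-2→SP-4) = (-1379.5, -5116.5, 7549).
So ∂z/∂easting = −n_x/n_z = 0.18274 and ∂z/∂northing = −n_y/n_z = 0.67777.
Intercept c from SP-2: 912.2 − 25.22 − 6.78 = 880.20.
At (17, 30): z_contact = 3.11 + 20.33 + 880.20 = 903.64 m.
Depth below ground = 919.8 − 903.64 = 16.2 m.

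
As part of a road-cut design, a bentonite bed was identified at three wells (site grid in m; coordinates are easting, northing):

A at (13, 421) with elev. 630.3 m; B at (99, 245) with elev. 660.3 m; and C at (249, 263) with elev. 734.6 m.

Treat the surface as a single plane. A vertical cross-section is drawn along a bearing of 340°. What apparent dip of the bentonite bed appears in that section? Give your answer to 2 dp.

Two edge vectors: A→B = (86, -176, 30), A→C = (236, -158, 104.3).
Normal n = (A→B) × (A→C) = (-13616.8, -1889.8, 27948).
So ∂z/∂easting = −n_x/n_z = 0.48722 and ∂z/∂northing = −n_y/n_z = 0.06762.
Unit vector along 340° is (sin 340°, cos 340°) = (-0.3420, 0.9397).
Slope in that direction = a·(-0.3420) + b·(0.9397) = −0.10310.
Apparent dip = arctan|0.10310| = 5.89° (true dip is 26.2°, so apparent ≤ true as expected).

5.89°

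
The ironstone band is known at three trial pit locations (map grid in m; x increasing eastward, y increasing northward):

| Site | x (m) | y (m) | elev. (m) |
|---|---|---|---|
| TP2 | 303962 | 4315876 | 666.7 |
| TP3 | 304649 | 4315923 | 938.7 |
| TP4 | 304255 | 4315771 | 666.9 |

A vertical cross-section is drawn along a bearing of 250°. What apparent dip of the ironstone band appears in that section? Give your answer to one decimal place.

Two edge vectors: TP2→TP3 = (687, 47, 272), TP2→TP4 = (293, -105, 0.2).
Normal n = (TP2→TP3) × (TP2→TP4) = (28569.4, 79558.6, -85906).
So ∂z/∂x = −n_x/n_z = 0.33257 and ∂z/∂y = −n_y/n_z = 0.92611.
Unit vector along 250° is (sin 250°, cos 250°) = (-0.9397, -0.3420).
Slope in that direction = a·(-0.9397) + b·(-0.3420) = −0.62926.
Apparent dip = arctan|0.62926| = 32.2° (true dip is 44.5°, so apparent ≤ true as expected).

32.2°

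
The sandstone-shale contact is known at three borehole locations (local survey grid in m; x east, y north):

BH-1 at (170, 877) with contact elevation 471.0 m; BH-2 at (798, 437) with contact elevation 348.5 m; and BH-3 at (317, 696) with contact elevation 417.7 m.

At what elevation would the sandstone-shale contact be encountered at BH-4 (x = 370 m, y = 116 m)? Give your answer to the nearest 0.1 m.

236.0 m

Let the plane be z = a·x + b·y + c.
BH-2−BH-1: 628a − 440b = −122.5;  BH-3−BH-1: 147a − 181b = −53.3.
Solving gives a = 0.02612, b = 0.31569.
Then c = 471 − a·170 − b·877 = 189.70.
At (370, 116): z = 9.7 + 36.6 + 189.70 = 236.0 m.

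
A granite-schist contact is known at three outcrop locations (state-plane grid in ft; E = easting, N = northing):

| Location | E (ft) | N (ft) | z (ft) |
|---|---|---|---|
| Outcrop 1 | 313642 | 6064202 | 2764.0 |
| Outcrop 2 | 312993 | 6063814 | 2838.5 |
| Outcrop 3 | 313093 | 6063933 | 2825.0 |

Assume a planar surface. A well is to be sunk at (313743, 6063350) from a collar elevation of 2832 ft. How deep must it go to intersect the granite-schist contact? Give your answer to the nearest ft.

48 ft

Let the plane be z = a·E + b·N + c.
Outcrop 2−Outcrop 1: −649a − 388b = 74.5;  Outcrop 3−Outcrop 1: −549a − 269b = 61.
Solving gives a = −0.09438995, b = −0.03412610.
Then c = 2764 − a·313642 − b·6064202 = 239316.19.
At (313743, 6063350): z_contact = −29614.2 − 206918.5 + 239316.19 = 2783.5 ft.
Depth below ground = 2832 − 2783.5 = 48 ft.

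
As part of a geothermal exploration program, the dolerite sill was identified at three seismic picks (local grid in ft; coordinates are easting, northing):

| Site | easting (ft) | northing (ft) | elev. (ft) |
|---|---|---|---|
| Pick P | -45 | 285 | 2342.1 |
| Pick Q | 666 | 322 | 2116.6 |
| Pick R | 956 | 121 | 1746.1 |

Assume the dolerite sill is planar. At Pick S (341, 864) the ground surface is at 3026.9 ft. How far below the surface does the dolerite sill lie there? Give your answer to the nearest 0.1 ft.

Let the plane be z = a·easting + b·northing + c.
Pick Q−Pick P: 711a + 37b = −225.5;  Pick R−Pick P: 1001a − 164b = −596.
Solving gives a = −0.38423, b = 1.28892.
Then c = 2342.1 − a·-45 − b·285 = 1957.47.
At (341, 864): z_contact = −131.02 + 1113.62 + 1957.47 = 2940.07 ft.
Depth below ground = 3026.9 − 2940.07 = 86.8 ft.

86.8 ft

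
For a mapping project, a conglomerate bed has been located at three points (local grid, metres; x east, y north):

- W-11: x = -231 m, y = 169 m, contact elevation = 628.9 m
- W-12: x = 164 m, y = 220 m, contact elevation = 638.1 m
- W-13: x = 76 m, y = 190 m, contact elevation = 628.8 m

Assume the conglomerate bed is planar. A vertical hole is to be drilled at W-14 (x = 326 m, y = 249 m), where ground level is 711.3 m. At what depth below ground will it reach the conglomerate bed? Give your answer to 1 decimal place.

66.3 m

Let the plane be z = a·x + b·y + c.
W-12−W-11: 395a + 51b = 9.2;  W-13−W-11: 307a + 21b = −0.1.
Solving gives a = −0.02694, b = 0.38901.
Then c = 628.9 − a·-231 − b·169 = 556.93.
At (326, 249): z_contact = −8.78 + 96.86 + 556.93 = 645.02 m.
Depth below ground = 711.3 − 645.02 = 66.3 m.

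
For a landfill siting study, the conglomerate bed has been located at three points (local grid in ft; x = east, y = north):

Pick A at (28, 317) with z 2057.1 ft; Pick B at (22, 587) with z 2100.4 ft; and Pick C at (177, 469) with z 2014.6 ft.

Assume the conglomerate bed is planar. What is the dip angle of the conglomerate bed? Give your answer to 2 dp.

Two edge vectors: Pick A→Pick B = (-6, 270, 43.3), Pick A→Pick C = (149, 152, -42.5).
Normal n = (Pick A→Pick B) × (Pick A→Pick C) = (-18056.6, 6196.7, -41142).
So ∂z/∂x = −n_x/n_z = −0.43888 and ∂z/∂y = −n_y/n_z = 0.15062.
Gradient magnitude |∇z| = √(a² + b²) = √(0.19262 + 0.02269) = 0.46401.
True dip = arctan(0.46401) = 24.89°, dipping toward ESE (azimuth ≈ 109°).

24.89°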